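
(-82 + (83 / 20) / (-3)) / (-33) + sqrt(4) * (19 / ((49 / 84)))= 937901 / 13860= 67.67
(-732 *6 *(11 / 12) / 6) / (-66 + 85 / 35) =4697 / 445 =10.56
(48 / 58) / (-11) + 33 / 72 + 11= 87149 / 7656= 11.38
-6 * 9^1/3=-18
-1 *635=-635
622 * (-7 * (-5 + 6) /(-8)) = 2177 /4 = 544.25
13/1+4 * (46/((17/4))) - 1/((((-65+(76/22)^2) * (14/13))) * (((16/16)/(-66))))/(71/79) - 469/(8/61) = -1528193288485/434008232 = -3521.12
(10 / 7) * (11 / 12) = 55 / 42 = 1.31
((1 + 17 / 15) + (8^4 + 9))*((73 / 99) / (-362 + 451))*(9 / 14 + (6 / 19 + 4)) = 847421887 / 5022270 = 168.73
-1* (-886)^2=-784996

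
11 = 11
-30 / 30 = -1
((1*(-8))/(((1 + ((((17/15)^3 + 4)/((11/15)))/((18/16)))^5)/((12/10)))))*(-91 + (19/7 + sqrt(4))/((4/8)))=30060479570331798843750000/485517713706661876845968293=0.06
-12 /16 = -0.75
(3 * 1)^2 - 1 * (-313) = 322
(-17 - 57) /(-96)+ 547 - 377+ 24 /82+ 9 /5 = 1700977 /9840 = 172.86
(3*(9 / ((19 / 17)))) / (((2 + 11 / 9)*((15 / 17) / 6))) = 140454 / 2755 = 50.98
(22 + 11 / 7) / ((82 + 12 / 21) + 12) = 165 / 662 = 0.25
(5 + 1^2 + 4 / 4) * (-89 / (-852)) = 623 / 852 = 0.73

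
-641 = -641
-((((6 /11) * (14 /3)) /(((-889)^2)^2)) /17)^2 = -16 /278420507530127191036661161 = -0.00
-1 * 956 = -956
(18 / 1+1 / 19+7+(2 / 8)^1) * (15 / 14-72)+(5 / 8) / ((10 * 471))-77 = -1875961781 / 1002288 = -1871.68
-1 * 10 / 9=-10 / 9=-1.11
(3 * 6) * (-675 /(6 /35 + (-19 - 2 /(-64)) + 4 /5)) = 4536000 /6719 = 675.10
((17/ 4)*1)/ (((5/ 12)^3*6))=1224/ 125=9.79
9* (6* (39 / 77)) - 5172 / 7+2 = -54632 / 77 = -709.51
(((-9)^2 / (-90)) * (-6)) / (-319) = -27 / 1595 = -0.02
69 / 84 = 23 / 28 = 0.82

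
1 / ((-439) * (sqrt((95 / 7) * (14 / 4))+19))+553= sqrt(190) / 275253+8011309 / 14487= 553.00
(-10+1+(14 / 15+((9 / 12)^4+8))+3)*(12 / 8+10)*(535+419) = 45635703 / 1280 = 35652.89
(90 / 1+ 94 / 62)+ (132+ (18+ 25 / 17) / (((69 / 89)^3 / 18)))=18766936111 / 19236027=975.61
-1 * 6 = -6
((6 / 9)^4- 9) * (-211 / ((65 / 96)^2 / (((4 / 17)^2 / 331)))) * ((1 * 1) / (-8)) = -308107264 / 3637433475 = -0.08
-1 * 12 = -12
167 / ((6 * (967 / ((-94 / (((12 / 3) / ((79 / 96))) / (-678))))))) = 377.39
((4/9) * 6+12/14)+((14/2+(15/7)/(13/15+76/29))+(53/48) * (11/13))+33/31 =899513457/68471312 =13.14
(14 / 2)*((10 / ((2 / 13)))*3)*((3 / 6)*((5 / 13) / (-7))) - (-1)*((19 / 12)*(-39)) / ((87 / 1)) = -13297 / 348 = -38.21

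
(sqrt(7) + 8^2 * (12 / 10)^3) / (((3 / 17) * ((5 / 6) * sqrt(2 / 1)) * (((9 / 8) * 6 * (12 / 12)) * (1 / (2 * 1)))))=136 * sqrt(14) / 135 + 69632 * sqrt(2) / 625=161.33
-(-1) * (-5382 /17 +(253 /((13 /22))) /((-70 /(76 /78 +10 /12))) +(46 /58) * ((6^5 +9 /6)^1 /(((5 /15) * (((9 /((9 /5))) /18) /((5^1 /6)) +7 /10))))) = 17580.50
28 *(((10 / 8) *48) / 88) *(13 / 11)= 2730 / 121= 22.56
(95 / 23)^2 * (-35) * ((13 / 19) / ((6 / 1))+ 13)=-7830.62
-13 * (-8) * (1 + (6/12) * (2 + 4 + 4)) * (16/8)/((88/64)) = 9984/11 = 907.64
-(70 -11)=-59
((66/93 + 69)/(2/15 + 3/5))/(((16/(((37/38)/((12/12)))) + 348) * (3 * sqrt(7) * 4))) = 399785 * sqrt(7)/128745232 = 0.01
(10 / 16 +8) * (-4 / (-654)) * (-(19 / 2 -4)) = -253 / 872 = -0.29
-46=-46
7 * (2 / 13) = 14 / 13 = 1.08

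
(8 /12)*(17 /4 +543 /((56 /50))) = 6847 /21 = 326.05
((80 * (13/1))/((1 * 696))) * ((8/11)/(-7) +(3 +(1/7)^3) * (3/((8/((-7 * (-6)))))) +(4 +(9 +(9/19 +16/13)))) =82404635/890967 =92.49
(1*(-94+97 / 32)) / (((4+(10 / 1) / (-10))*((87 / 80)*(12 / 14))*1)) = -101885 / 3132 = -32.53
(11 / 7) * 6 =66 / 7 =9.43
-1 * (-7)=7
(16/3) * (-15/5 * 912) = -14592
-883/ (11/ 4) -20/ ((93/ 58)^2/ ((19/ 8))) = -32305958/ 95139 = -339.57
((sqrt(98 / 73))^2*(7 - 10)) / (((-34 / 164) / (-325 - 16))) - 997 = -9458105 / 1241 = -7621.36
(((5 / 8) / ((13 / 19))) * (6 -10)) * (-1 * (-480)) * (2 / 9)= -15200 / 39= -389.74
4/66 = 2/33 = 0.06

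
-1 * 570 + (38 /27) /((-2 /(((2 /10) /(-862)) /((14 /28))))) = -33165431 /58185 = -570.00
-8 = -8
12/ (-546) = -2/ 91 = -0.02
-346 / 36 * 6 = -57.67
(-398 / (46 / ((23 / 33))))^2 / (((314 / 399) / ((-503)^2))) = 1332581451397 / 113982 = 11691156.95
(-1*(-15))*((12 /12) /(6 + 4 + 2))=5 /4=1.25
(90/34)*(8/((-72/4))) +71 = 1187/17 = 69.82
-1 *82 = -82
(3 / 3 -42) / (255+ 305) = -41 / 560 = -0.07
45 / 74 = 0.61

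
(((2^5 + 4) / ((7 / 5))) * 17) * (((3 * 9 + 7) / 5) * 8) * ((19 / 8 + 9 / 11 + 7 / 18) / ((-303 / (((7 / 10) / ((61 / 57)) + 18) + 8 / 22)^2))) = -26702368496667466 / 262614319275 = -101679.03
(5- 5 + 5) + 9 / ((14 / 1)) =79 / 14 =5.64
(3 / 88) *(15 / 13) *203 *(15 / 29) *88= 4725 / 13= 363.46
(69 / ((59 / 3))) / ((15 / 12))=828 / 295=2.81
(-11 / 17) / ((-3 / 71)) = 781 / 51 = 15.31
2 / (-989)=-0.00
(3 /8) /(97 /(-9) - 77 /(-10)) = -135 /1108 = -0.12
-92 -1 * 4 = -96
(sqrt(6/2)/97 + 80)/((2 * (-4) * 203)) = -10/203 - sqrt(3)/157528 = -0.05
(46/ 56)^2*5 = 3.37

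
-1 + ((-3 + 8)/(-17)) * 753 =-3782/17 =-222.47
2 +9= 11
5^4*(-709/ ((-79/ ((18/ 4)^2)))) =35893125/ 316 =113585.84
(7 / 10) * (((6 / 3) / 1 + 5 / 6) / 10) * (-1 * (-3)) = 119 / 200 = 0.60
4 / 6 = 2 / 3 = 0.67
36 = 36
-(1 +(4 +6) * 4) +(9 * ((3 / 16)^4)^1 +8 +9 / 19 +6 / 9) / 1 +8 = -23.85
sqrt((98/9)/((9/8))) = 28/9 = 3.11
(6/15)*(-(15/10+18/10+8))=-113/25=-4.52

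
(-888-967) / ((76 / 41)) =-76055 / 76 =-1000.72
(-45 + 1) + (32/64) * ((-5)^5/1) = -3213/2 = -1606.50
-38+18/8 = -143/4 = -35.75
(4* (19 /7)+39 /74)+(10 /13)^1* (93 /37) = 89681 /6734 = 13.32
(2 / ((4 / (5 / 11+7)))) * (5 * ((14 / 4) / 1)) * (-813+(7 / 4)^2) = -18596165 / 352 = -52830.01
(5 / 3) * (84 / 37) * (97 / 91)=1940 / 481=4.03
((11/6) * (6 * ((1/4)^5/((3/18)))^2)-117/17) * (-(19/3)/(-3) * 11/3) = -237402055/4456448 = -53.27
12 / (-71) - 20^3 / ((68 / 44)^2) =-68731468 / 20519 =-3349.65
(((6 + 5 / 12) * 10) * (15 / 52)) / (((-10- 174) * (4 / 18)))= -17325 / 38272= -0.45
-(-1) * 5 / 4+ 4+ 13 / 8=55 / 8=6.88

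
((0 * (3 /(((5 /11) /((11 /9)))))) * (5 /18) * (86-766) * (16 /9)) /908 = 0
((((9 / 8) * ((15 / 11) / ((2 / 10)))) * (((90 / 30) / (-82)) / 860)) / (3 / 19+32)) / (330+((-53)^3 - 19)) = 2565 / 37554705229184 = 0.00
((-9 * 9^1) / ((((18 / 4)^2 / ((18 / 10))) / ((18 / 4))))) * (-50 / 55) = 324 / 11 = 29.45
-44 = -44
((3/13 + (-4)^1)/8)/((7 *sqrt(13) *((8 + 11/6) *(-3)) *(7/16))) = 4 *sqrt(13)/9971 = 0.00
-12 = -12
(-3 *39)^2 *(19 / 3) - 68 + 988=87617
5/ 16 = 0.31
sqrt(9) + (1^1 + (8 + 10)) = 22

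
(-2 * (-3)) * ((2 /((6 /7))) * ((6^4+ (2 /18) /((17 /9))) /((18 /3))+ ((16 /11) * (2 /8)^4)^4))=73993292054885 /24467570688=3024.14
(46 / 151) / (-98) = -0.00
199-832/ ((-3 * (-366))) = 108835/ 549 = 198.24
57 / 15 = 19 / 5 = 3.80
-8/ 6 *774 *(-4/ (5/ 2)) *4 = 33024/ 5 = 6604.80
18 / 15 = 6 / 5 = 1.20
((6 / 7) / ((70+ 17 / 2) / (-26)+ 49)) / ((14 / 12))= 624 / 39053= 0.02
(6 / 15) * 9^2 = 162 / 5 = 32.40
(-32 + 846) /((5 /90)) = 14652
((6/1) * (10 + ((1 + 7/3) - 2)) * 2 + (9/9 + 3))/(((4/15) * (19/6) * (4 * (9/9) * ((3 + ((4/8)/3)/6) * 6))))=4725/2071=2.28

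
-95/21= -4.52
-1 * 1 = -1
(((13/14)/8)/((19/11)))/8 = 143/17024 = 0.01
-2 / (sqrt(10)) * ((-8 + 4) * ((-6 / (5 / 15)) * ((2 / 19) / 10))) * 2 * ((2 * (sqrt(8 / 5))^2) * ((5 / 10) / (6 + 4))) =-576 * sqrt(10) / 11875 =-0.15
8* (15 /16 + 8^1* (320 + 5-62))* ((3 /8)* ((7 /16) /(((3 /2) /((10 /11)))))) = 1178765 /704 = 1674.38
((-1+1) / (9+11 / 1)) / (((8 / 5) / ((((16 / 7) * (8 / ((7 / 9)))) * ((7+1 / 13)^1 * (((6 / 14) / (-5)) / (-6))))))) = 0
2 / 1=2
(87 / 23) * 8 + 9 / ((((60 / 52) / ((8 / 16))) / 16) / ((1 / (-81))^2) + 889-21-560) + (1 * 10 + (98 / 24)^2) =24601099481 / 432040464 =56.94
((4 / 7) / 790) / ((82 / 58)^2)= 1682 / 4647965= 0.00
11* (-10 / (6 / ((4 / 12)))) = -55 / 9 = -6.11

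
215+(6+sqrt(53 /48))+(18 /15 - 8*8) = 159.25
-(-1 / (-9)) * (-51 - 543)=66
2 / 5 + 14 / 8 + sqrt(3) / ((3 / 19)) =43 / 20 + 19 * sqrt(3) / 3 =13.12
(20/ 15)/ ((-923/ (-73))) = 292/ 2769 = 0.11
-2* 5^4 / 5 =-250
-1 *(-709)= 709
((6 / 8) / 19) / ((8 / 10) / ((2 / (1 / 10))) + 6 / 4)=0.03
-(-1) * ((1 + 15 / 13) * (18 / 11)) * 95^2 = 4548600 / 143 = 31808.39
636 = 636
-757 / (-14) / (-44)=-757 / 616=-1.23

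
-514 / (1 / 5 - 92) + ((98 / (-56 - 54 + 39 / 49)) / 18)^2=220859981327 / 39427917777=5.60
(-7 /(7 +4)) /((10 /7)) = -49 /110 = -0.45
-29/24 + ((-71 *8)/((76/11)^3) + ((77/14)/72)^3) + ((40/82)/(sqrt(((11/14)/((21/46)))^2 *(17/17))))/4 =-2.86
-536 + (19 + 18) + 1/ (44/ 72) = -5471/ 11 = -497.36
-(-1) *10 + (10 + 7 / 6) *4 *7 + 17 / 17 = 971 / 3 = 323.67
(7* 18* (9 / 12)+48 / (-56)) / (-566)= -1311 / 7924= -0.17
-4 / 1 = -4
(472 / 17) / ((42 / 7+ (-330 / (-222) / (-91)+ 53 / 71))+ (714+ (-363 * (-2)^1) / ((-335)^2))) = 1582862137675 / 41089097100243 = 0.04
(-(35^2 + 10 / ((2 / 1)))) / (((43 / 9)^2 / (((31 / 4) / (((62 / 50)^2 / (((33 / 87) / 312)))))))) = -114159375 / 345748208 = -0.33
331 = 331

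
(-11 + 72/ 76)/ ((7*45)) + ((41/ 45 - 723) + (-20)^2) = -642631/ 1995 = -322.12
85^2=7225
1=1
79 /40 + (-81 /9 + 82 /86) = -10443 /1720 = -6.07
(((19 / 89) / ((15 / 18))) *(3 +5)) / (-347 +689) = 8 / 1335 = 0.01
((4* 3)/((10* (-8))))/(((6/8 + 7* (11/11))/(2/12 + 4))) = -5/62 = -0.08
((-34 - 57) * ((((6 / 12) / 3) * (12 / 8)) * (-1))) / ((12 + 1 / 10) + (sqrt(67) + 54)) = 300755 / 860442 - 2275 * sqrt(67) / 430221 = 0.31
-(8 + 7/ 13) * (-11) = 1221/ 13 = 93.92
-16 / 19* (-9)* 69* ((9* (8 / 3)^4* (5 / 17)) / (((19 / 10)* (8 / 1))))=28262400 / 6137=4605.25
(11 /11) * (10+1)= 11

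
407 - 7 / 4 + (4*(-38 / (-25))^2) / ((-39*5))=197536271 / 487500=405.20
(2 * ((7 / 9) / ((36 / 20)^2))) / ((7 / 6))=100 / 243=0.41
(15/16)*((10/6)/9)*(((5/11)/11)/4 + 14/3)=169775/209088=0.81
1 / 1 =1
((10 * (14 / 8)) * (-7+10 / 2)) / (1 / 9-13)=315 / 116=2.72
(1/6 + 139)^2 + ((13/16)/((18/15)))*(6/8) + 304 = 22661993/1152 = 19671.87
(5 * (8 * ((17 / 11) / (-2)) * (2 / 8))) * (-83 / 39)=7055 / 429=16.45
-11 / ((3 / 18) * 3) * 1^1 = -22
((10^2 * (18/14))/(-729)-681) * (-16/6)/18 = 1544908/15309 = 100.92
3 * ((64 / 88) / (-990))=-4 / 1815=-0.00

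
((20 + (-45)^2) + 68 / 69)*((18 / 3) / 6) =141173 / 69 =2045.99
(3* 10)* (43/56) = 645/28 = 23.04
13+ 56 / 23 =355 / 23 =15.43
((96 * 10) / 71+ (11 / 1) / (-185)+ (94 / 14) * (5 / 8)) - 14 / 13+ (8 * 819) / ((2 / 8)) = 250766788057 / 9562280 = 26224.58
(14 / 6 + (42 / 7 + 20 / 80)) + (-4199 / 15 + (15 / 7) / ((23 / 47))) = -859647 / 3220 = -266.97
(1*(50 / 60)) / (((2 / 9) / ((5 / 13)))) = 75 / 52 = 1.44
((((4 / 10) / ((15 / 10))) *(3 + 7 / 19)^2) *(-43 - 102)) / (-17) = 475136 / 18411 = 25.81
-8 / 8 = -1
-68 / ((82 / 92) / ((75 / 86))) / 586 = -58650 / 516559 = -0.11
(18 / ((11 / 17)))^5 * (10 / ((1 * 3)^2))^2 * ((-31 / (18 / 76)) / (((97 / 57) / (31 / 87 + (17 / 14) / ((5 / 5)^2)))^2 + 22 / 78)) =-144110274479578393309440 / 77947523949647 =-1848811446.18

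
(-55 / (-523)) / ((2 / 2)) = 55 / 523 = 0.11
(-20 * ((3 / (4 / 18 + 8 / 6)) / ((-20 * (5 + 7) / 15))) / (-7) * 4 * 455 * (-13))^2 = 13013105625 / 196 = 66393396.05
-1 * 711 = -711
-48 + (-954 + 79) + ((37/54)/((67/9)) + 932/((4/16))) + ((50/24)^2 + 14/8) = 27122287/9648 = 2811.18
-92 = -92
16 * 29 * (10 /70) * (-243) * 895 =-100913040 /7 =-14416148.57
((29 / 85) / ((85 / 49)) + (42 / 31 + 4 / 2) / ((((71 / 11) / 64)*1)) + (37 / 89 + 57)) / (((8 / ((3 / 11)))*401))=385855339257 / 49943036706200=0.01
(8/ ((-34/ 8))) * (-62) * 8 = 15872/ 17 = 933.65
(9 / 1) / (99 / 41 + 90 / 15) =1.07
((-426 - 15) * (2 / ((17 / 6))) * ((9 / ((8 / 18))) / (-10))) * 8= 5042.96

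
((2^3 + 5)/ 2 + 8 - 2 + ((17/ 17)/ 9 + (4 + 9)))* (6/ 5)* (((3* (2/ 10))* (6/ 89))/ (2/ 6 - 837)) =-0.00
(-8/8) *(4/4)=-1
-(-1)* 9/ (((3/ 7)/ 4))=84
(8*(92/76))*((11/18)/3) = 1.97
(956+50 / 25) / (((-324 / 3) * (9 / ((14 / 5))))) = -3353 / 1215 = -2.76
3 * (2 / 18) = 1 / 3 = 0.33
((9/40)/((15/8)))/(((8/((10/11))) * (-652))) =-3/143440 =-0.00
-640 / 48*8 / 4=-80 / 3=-26.67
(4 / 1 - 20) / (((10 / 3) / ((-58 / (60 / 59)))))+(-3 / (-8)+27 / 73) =4007771 / 14600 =274.50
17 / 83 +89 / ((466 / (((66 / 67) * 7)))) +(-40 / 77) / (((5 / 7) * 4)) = 19098198 / 14252843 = 1.34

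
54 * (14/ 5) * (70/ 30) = 1764/ 5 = 352.80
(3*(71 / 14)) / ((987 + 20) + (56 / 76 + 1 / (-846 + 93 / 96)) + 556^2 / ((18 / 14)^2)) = 1266318441 / 15648979378390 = 0.00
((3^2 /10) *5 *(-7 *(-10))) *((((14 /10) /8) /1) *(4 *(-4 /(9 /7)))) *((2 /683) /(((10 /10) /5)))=-6860 /683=-10.04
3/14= 0.21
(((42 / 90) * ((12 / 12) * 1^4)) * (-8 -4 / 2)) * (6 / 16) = -7 / 4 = -1.75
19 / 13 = 1.46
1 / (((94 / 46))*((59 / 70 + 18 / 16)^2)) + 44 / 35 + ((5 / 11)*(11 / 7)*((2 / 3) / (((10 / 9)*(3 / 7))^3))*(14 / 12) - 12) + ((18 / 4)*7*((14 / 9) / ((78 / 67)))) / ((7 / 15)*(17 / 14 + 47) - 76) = -521708272329247 / 83363794823400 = -6.26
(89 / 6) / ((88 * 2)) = 89 / 1056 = 0.08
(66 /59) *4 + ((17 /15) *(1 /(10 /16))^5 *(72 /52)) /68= 56524968 /11984375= 4.72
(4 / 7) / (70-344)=-2 / 959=-0.00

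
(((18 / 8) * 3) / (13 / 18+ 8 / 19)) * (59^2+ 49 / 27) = 20562.86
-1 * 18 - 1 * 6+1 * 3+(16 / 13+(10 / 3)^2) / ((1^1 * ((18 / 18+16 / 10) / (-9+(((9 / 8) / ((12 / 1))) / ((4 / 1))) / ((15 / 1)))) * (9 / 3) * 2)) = -28.12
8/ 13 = 0.62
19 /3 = 6.33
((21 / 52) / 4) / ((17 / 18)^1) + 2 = 3725 / 1768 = 2.11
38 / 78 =19 / 39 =0.49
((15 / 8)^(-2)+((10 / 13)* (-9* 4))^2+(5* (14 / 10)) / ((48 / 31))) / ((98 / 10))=469483531 / 5962320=78.74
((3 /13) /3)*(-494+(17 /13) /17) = -6421 /169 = -37.99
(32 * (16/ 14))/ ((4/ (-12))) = -768/ 7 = -109.71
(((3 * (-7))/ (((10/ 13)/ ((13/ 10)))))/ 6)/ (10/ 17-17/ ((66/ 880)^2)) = 180999/ 92462000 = 0.00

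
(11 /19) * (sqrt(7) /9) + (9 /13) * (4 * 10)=11 * sqrt(7) /171 + 360 /13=27.86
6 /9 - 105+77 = -82 /3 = -27.33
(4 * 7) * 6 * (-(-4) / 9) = 224 / 3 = 74.67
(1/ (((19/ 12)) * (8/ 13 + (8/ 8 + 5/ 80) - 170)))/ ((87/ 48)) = -39936/ 19291061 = -0.00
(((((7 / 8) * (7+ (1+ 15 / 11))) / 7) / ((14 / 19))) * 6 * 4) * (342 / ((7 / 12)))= 12047292 / 539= 22351.19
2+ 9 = 11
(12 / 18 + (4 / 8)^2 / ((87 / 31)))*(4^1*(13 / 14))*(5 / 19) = 0.74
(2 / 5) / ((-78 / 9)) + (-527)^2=18052382 / 65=277728.95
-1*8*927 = -7416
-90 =-90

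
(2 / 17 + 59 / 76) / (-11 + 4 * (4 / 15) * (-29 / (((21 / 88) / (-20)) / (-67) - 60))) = -18728415 / 219647828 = -0.09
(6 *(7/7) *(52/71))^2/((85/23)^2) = 51494976/36421225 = 1.41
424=424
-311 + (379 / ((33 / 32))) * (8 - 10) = -1046.03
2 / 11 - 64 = -702 / 11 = -63.82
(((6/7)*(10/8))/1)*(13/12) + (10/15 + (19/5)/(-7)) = 1079/840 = 1.28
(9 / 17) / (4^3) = 9 / 1088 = 0.01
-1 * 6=-6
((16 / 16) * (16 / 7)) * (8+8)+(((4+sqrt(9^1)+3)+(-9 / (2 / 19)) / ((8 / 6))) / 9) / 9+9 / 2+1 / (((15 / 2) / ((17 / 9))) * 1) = 922057 / 22680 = 40.66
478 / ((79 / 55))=26290 / 79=332.78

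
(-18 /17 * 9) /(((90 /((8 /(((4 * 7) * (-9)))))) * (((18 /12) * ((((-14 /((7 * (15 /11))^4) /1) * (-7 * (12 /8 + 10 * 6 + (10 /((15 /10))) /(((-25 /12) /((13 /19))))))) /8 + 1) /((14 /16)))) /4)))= 251370000 /34854495293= 0.01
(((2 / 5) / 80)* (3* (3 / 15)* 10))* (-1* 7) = -21 / 100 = -0.21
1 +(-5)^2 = 26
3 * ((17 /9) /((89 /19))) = 323 /267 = 1.21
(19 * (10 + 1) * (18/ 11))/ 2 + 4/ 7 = 1201/ 7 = 171.57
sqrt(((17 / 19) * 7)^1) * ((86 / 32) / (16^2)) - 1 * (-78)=43 * sqrt(2261) / 77824 + 78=78.03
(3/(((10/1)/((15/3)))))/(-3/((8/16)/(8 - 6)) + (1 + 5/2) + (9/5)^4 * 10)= 375/24119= 0.02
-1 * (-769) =769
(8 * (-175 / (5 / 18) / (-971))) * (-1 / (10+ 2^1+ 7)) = -5040 / 18449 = -0.27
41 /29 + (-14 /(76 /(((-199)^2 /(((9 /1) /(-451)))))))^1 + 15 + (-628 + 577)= 3625247327 /9918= 365522.01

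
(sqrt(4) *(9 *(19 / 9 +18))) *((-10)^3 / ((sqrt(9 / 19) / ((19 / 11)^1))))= -6878000 *sqrt(19) / 33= -908500.21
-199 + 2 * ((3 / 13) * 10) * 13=-139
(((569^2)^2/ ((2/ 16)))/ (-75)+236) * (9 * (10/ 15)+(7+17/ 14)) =-83437661595166/ 525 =-158928879228.89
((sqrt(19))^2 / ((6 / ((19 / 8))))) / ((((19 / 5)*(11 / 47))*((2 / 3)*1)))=4465 / 352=12.68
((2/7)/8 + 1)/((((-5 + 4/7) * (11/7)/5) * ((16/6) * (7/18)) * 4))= -3915/21824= -0.18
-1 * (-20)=20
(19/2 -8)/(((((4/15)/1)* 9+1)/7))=105/34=3.09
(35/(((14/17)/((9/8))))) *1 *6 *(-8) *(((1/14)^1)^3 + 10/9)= -6999495/2744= -2550.84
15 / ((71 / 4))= 60 / 71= 0.85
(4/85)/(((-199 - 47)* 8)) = -1/41820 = -0.00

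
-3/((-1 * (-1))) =-3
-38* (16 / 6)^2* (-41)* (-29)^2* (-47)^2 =185241862528 / 9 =20582429169.78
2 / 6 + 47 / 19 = 160 / 57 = 2.81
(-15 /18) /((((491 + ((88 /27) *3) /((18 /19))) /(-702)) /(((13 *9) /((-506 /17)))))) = -94248765 /20547142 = -4.59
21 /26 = 0.81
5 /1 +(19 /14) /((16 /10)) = 655 /112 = 5.85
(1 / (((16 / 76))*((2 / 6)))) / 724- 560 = -559.98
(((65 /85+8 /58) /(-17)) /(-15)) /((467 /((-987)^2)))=28900347 /3913927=7.38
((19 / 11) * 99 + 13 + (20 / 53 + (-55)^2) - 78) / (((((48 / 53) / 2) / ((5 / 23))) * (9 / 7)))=1936235 / 1656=1169.22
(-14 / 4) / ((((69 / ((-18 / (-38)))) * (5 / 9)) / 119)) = -22491 / 4370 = -5.15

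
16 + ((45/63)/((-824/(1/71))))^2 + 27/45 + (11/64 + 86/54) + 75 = 528472755638291/5660319918960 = 93.36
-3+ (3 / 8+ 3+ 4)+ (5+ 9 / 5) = 447 / 40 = 11.18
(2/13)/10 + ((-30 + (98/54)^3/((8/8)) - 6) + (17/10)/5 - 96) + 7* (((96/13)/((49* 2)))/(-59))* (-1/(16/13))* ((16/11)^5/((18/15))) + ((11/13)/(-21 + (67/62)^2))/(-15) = -1629968426547926625073/12974855411073505950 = -125.63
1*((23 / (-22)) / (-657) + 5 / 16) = 36319 / 115632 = 0.31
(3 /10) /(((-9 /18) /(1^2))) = -0.60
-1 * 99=-99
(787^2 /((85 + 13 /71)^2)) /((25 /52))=40589108677 /228614400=177.54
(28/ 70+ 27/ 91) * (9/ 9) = 317/ 455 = 0.70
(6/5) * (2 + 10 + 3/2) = 81/5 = 16.20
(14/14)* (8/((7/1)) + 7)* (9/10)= 513/70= 7.33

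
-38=-38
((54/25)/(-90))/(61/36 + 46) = -108/214625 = -0.00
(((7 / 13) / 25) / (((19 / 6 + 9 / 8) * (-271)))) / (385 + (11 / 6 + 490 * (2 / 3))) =-336 / 12945351575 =-0.00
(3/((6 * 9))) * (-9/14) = -1/28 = -0.04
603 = 603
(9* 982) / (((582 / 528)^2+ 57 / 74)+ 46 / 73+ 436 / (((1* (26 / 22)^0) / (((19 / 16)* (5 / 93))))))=17192018676096 / 59235304457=290.23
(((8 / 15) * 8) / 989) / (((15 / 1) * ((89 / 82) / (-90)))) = -10496 / 440105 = -0.02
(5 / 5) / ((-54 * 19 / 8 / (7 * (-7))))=196 / 513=0.38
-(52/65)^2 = -16/25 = -0.64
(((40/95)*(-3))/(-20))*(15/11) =18/209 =0.09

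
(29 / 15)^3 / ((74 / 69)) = 560947 / 83250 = 6.74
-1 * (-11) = 11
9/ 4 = 2.25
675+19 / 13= 8794 / 13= 676.46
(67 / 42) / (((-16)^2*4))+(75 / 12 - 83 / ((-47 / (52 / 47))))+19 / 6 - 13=-154662877 / 95004672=-1.63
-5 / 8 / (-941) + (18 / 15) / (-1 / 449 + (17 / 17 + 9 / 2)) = 40684289 / 185828680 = 0.22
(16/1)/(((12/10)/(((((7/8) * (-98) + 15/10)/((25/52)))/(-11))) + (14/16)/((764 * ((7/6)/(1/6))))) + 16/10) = 2142133760/224320081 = 9.55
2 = 2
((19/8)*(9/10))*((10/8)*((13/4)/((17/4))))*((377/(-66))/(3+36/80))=-465595/137632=-3.38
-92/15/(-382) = 46/2865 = 0.02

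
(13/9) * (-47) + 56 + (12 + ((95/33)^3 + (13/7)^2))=48280385/1760913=27.42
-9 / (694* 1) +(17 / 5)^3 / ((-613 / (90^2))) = -1104745113 / 2127110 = -519.36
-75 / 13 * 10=-750 / 13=-57.69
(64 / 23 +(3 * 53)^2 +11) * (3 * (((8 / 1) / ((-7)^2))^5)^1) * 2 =114382602240 / 6496930727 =17.61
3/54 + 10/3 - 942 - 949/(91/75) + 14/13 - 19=-2847953/1638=-1738.68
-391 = -391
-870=-870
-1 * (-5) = 5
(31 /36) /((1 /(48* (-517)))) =-64108 /3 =-21369.33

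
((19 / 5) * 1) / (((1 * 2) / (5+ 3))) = 15.20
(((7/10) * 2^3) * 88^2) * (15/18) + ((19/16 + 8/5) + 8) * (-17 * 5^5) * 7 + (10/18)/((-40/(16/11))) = -6297133259/1584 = -3975462.92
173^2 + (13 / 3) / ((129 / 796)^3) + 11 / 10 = 1993085076847 / 64400670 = 30948.20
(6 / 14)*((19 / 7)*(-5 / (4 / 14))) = -285 / 14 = -20.36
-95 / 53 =-1.79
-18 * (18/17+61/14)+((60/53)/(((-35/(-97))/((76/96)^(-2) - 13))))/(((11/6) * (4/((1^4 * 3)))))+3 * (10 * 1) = -2056830735/25045097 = -82.13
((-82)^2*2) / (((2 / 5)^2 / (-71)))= -5967550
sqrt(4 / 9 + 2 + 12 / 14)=4 * sqrt(91) / 21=1.82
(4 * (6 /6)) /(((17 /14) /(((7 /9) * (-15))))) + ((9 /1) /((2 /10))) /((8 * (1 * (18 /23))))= -25495 /816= -31.24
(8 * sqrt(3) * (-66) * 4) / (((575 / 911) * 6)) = -320672 * sqrt(3) / 575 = -965.95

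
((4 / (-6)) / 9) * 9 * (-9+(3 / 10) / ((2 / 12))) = 24 / 5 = 4.80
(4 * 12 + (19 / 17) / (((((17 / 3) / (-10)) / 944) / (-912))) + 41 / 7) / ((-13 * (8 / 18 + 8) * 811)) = -30916905057 / 1620965164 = -19.07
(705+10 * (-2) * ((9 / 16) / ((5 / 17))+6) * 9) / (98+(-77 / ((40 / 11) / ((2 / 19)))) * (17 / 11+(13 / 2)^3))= 312360 / 224773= 1.39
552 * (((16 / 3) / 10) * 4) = 5888 / 5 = 1177.60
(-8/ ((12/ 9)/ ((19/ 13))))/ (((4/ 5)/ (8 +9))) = -4845/ 26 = -186.35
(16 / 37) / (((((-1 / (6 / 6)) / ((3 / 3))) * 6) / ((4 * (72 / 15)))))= -256 / 185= -1.38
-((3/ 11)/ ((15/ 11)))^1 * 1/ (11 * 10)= -1/ 550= -0.00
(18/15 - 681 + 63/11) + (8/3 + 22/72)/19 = -673.92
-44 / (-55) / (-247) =-4 / 1235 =-0.00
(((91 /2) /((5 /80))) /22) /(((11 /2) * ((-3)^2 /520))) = 378560 /1089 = 347.62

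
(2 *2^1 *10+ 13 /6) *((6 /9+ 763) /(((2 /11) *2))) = 88553.51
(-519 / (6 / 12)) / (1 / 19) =-19722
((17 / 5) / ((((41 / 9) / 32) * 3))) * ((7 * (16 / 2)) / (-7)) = -13056 / 205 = -63.69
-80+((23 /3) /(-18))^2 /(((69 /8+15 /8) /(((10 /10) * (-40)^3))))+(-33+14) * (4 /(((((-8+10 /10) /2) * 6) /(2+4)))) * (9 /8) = -17778743 /15309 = -1161.33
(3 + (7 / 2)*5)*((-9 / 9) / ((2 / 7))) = -287 / 4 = -71.75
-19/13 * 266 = -5054/13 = -388.77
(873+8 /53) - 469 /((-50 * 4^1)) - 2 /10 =9278137 /10600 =875.30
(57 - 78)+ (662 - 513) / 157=-3148 / 157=-20.05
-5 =-5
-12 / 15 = -4 / 5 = -0.80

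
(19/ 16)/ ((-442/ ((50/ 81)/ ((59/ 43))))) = -20425/ 16898544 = -0.00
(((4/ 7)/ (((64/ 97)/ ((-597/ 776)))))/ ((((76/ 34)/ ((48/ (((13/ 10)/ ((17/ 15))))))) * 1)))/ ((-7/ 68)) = 2933061/ 24206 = 121.17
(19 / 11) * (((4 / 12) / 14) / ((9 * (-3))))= -19 / 12474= -0.00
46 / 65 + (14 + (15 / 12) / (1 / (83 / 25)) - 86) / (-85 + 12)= 31073 / 18980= 1.64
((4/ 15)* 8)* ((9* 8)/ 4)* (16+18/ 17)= 11136/ 17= 655.06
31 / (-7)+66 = 431 / 7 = 61.57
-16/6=-8/3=-2.67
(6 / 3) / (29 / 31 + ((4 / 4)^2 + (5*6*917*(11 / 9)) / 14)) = 186 / 223535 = 0.00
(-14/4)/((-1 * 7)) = 1/2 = 0.50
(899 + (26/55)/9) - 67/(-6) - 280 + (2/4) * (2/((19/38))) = 625897/990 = 632.22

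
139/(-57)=-139/57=-2.44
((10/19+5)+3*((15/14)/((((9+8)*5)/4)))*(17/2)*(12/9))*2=1926/133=14.48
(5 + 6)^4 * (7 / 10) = 102487 / 10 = 10248.70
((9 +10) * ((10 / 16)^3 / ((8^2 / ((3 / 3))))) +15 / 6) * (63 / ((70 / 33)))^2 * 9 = 13384039779 / 655360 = 20422.42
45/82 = 0.55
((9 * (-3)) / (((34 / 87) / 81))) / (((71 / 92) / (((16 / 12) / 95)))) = -11669832 / 114665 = -101.77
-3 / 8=-0.38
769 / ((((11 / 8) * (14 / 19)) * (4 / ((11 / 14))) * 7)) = 14611 / 686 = 21.30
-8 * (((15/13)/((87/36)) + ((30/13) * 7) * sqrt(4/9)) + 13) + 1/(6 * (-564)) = -247465529/1275768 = -193.97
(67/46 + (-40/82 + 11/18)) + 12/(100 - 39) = 919732/517707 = 1.78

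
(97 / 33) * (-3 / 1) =-8.82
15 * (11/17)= 165/17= 9.71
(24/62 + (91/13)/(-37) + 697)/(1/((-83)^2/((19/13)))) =3286260.68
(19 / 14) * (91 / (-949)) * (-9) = 171 / 146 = 1.17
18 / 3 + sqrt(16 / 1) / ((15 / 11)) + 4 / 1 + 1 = 209 / 15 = 13.93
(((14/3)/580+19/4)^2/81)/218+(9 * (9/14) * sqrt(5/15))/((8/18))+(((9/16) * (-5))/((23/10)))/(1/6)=-9020028172657/1229611298400+243 * sqrt(3)/56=0.18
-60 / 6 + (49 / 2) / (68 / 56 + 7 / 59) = 9227 / 1101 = 8.38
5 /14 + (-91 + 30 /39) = -16357 /182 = -89.87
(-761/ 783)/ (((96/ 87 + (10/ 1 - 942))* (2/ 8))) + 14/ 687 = 1024643/ 41729067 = 0.02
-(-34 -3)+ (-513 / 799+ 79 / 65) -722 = -35545699 / 51935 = -684.43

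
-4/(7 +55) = -2/31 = -0.06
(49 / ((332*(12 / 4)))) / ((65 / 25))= 245 / 12948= 0.02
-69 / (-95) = 69 / 95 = 0.73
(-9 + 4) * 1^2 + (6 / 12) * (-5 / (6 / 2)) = -35 / 6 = -5.83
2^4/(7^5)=16/16807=0.00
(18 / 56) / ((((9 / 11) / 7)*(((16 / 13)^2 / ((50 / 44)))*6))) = 4225 / 12288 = 0.34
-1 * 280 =-280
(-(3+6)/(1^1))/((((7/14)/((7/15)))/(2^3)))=-336/5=-67.20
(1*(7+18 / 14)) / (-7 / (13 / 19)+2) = -754 / 749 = -1.01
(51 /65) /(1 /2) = 1.57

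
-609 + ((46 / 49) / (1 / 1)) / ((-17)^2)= -8624003 / 14161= -609.00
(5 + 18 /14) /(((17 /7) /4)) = 176 /17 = 10.35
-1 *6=-6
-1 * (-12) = 12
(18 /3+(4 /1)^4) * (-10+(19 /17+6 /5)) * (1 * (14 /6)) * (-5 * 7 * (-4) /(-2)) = 16766428 /51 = 328753.49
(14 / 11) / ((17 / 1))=14 / 187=0.07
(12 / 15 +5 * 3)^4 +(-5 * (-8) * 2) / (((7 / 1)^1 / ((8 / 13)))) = 3544857371 / 56875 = 62327.16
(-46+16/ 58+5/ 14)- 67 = -45621/ 406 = -112.37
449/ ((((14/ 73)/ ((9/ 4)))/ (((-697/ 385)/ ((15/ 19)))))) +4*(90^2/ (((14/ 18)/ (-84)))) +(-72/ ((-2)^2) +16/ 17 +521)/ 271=-1743822092371231/ 496634600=-3511277.89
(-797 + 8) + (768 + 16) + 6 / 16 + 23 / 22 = -315 / 88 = -3.58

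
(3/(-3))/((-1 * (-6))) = -1/6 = -0.17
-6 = -6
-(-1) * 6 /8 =3 /4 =0.75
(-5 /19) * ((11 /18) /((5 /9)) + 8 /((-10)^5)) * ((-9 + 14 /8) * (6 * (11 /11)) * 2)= 1196163 /47500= 25.18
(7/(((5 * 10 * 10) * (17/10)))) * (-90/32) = -63/2720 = -0.02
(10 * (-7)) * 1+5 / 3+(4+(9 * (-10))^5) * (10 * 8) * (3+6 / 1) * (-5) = 63772919956595 / 3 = 21257639985531.67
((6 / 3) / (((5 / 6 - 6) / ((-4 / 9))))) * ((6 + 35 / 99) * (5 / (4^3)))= 3145 / 36828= 0.09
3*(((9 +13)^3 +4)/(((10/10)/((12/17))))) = 383472/17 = 22557.18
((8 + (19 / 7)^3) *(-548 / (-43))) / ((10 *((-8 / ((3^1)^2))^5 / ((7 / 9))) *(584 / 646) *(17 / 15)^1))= -48.81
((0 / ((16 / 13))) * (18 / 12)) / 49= 0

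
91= 91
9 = 9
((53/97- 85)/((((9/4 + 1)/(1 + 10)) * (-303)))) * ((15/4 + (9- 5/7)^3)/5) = 70791356416/655272345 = 108.03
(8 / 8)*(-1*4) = -4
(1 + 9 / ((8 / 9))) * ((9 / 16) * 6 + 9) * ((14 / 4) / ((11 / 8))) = 350.44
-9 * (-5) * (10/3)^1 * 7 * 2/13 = 2100/13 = 161.54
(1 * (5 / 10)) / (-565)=-1 / 1130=-0.00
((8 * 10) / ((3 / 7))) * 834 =155680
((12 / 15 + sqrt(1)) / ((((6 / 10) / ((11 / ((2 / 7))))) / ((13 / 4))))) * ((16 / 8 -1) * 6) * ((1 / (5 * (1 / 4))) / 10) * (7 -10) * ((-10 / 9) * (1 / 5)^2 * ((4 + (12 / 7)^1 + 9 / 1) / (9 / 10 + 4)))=88374 / 1225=72.14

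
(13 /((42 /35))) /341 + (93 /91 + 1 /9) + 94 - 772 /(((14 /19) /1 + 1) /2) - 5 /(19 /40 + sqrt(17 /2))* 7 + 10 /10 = -216582793745 /273879606 - 28000* sqrt(34) /13239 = -803.13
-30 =-30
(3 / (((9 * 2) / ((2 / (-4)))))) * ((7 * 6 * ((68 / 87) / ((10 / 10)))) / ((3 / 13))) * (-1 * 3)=3094 / 87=35.56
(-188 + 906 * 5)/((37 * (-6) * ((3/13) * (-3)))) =28223/999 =28.25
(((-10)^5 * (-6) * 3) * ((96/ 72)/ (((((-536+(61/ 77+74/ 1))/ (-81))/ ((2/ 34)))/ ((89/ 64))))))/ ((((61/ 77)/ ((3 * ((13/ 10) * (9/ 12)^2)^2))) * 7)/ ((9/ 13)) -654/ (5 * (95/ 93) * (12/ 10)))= -338.99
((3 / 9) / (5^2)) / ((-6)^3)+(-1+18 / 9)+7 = 129599 / 16200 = 8.00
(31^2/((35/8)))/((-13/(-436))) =3351968/455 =7366.96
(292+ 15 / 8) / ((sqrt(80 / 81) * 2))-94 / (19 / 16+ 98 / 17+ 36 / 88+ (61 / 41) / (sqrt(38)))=-197845726680800 / 15476973546803+ 1052288267008 * sqrt(38) / 15476973546803+ 21159 * sqrt(5) / 320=135.49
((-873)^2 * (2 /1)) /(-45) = -169362 /5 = -33872.40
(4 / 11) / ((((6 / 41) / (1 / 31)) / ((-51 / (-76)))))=697 / 12958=0.05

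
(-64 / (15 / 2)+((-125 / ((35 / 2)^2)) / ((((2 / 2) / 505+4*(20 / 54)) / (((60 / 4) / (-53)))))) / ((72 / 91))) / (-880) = 0.01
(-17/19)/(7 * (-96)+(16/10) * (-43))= 85/70376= 0.00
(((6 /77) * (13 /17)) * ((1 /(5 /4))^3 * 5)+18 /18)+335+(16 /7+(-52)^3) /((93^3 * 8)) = 983092001566 /2924731425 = 336.13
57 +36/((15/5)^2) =61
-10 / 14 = -5 / 7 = -0.71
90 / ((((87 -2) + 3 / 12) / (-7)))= -2520 / 341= -7.39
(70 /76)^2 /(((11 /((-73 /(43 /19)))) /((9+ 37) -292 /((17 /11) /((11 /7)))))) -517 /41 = 7661463489 /12527878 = 611.55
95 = 95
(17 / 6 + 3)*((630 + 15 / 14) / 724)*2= 14725 / 1448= 10.17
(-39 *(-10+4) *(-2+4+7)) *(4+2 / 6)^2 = 39546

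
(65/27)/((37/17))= 1.11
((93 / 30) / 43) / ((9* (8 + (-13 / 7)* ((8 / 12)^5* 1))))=5859 / 5672560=0.00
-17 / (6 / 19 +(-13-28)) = 323 / 773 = 0.42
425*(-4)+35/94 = -159765/94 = -1699.63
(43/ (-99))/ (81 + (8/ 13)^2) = -7267/ 1361547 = -0.01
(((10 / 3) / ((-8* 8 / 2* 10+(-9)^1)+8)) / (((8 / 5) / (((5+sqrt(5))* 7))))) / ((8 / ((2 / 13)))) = -875 / 200304 - 175* sqrt(5) / 200304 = -0.01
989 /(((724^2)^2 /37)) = 36593 /274760478976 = 0.00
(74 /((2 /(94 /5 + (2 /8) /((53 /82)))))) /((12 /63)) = 7901313 /2120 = 3727.03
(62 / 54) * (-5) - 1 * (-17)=304 / 27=11.26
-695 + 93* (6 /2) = -416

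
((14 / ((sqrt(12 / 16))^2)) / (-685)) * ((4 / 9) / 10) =-112 / 92475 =-0.00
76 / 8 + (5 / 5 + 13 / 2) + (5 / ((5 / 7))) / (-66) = 1115 / 66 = 16.89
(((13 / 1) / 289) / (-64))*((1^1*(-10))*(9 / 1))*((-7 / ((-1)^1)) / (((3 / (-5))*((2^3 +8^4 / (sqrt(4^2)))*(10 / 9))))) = -4095 / 6362624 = -0.00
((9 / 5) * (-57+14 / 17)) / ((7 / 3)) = -5157 / 119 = -43.34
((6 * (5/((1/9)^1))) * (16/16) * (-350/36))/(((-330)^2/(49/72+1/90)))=-581/34848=-0.02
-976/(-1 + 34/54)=13176/5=2635.20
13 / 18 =0.72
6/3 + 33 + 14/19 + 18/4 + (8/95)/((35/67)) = 268647/6650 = 40.40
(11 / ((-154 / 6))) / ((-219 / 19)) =19 / 511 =0.04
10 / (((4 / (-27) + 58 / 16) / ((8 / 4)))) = 4320 / 751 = 5.75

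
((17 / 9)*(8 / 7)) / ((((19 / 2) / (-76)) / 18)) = -2176 / 7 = -310.86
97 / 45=2.16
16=16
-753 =-753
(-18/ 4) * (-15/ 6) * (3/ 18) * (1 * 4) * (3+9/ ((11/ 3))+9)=2385/ 22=108.41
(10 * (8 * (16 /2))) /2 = 320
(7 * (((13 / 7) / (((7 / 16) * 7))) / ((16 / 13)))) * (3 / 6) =169 / 98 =1.72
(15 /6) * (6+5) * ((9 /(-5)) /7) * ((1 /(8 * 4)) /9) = -11 /448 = -0.02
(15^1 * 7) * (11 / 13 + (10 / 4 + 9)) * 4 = 67410 / 13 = 5185.38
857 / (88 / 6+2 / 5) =12855 / 226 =56.88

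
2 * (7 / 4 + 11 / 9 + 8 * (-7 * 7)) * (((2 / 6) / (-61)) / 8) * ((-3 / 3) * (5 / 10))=-14005 / 52704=-0.27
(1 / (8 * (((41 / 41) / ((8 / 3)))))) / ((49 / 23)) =23 / 147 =0.16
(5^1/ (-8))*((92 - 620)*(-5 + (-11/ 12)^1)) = -3905/ 2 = -1952.50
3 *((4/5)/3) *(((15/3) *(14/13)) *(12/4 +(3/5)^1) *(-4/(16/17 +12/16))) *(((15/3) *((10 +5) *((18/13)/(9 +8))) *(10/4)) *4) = -8709120/3887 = -2240.58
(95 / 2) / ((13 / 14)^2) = 55.09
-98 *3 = -294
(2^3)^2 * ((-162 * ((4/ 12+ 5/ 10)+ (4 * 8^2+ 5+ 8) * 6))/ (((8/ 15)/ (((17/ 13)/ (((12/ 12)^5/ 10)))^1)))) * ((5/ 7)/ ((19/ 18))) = -480303108000/ 1729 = -277792427.99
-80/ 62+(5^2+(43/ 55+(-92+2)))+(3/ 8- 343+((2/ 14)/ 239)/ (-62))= -9313492513/ 22819720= -408.13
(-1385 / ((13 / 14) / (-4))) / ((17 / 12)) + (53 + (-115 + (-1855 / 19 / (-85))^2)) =5629528799 / 1356277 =4150.72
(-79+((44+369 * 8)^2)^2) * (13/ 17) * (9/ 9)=1047395222018301/ 17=61611483648135.35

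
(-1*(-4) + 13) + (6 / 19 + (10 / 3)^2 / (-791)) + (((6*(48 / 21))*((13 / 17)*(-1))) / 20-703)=-686.22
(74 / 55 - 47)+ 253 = 11404 / 55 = 207.35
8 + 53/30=293/30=9.77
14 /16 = 7 /8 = 0.88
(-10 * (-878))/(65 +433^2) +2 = 191944/93777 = 2.05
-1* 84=-84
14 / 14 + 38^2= 1445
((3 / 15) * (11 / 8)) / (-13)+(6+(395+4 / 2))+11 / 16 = 419813 / 1040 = 403.67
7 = 7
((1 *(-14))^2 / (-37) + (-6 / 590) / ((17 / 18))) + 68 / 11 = 1783422 / 2041105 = 0.87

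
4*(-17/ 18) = -34/ 9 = -3.78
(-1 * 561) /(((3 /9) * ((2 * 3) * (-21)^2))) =-187 /294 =-0.64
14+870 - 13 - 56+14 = 829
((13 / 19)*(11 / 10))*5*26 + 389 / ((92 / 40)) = 116667 / 437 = 266.97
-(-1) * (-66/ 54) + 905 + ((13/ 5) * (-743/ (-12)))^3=901343994179/ 216000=4172888.86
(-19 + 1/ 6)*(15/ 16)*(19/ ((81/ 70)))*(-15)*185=347545625/ 432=804503.76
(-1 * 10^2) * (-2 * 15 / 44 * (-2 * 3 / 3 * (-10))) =15000 / 11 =1363.64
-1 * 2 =-2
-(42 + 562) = -604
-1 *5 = -5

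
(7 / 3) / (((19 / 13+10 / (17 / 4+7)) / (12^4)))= 5660928 / 275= 20585.19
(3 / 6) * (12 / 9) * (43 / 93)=86 / 279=0.31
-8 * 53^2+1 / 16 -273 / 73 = -26251591 / 1168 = -22475.68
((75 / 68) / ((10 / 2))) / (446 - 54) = 15 / 26656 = 0.00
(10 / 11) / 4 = 0.23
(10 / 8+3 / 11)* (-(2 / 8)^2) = -67 / 704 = -0.10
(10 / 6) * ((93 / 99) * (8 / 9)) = 1240 / 891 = 1.39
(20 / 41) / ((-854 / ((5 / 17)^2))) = -250 / 5059523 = -0.00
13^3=2197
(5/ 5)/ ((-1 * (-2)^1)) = 1/ 2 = 0.50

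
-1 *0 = 0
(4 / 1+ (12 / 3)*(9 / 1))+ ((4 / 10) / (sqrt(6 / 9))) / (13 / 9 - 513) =40 - 9*sqrt(6) / 23020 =40.00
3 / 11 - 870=-9567 / 11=-869.73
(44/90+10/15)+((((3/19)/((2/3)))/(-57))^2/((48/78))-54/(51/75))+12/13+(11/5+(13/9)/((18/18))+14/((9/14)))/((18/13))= -22012128058027/373260195360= -58.97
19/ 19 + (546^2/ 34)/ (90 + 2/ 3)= 225899/ 2312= 97.71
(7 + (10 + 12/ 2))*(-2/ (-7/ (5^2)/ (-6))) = -985.71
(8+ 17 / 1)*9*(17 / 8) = 3825 / 8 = 478.12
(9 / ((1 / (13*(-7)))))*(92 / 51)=-25116 / 17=-1477.41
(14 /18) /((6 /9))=1.17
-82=-82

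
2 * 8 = 16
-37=-37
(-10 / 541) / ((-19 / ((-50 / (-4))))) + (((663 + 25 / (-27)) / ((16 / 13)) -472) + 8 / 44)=807533113 / 12211452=66.13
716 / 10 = 358 / 5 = 71.60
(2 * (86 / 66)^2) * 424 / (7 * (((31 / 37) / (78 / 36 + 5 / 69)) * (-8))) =-373466567 / 5435199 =-68.71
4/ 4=1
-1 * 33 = -33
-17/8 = -2.12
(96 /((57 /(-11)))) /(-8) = 2.32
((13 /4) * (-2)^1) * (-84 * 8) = 4368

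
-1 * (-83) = 83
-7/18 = -0.39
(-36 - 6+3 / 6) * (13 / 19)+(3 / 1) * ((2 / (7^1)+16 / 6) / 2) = -6375 / 266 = -23.97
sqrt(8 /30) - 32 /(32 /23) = -23+ 2*sqrt(15) /15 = -22.48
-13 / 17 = -0.76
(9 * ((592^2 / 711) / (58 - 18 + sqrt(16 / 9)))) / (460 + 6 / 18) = 788544 / 3382069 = 0.23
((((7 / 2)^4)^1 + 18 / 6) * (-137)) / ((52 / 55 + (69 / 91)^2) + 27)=-152811073415 / 207836032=-735.25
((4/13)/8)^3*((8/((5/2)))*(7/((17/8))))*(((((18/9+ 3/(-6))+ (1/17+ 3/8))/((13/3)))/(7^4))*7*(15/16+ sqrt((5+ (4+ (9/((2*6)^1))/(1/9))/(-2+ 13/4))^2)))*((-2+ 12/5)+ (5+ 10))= 10093677/57778903000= 0.00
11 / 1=11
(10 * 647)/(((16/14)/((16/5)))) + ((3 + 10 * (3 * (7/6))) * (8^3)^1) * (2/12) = 64076/3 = 21358.67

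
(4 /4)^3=1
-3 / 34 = -0.09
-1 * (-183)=183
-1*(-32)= 32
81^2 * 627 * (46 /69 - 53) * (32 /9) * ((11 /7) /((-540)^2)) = -721886 /175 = -4125.06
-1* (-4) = 4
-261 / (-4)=261 / 4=65.25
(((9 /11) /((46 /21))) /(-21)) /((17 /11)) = -9 /782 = -0.01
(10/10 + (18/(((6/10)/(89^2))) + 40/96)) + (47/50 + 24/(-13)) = 237630.51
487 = 487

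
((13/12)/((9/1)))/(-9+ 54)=13/4860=0.00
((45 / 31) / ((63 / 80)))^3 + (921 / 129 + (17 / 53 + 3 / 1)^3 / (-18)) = 6692938474737671 / 588732180601887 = 11.37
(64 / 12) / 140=4 / 105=0.04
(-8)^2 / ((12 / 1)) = 16 / 3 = 5.33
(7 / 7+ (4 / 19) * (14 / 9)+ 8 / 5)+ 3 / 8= 22589 / 6840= 3.30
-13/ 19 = -0.68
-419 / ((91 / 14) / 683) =-572354 / 13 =-44027.23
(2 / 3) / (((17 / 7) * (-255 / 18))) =-28 / 1445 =-0.02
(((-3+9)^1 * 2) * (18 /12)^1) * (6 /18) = 6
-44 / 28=-11 / 7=-1.57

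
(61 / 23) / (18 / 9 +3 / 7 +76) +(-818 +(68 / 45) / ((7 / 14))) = -843467 / 1035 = -814.94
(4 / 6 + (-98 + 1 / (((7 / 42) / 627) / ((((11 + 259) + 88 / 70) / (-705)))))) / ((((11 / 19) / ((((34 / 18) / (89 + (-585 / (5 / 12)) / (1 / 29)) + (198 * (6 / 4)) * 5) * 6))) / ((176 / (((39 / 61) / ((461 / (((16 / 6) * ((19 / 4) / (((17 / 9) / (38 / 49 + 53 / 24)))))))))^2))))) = -17674244326163844051572748075008 / 3252721075673065425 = -5433679653121.39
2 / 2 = 1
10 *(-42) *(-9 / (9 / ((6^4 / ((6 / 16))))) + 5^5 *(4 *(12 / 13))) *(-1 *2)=88260480 / 13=6789267.69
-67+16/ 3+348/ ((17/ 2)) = -1057/ 51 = -20.73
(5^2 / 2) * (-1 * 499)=-12475 / 2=-6237.50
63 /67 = 0.94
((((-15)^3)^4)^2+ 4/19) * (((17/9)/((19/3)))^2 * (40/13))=3697444402735641002655029296921240/802503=4607390131545478337968867000.00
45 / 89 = 0.51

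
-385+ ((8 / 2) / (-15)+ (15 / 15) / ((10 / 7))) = -11537 / 30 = -384.57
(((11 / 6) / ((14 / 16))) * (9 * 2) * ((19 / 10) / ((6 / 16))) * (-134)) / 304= -2948 / 35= -84.23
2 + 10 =12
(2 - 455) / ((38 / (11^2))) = -54813 / 38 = -1442.45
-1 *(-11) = 11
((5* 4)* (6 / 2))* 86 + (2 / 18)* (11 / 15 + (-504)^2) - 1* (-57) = 4514546 / 135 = 33441.08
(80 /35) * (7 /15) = 16 /15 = 1.07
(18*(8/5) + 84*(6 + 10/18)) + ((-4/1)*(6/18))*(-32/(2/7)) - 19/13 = 47277/65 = 727.34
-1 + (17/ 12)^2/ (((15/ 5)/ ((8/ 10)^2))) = -0.57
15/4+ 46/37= 739/148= 4.99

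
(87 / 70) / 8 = 87 / 560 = 0.16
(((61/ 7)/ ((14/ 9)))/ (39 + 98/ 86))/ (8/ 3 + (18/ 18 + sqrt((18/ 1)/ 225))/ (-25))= 0.05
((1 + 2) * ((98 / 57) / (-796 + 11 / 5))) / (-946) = 5 / 727947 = 0.00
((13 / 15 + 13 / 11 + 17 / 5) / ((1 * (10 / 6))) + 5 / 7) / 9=852 / 1925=0.44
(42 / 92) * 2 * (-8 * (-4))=29.22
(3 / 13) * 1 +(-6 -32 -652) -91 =-10150 / 13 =-780.77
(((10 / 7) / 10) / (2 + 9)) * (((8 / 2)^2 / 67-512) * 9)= -308592 / 5159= -59.82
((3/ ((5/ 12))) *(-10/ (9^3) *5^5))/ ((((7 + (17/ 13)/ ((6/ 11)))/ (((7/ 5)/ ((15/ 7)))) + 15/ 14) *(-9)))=3185000/ 1435401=2.22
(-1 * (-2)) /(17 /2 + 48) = 4 /113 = 0.04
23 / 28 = 0.82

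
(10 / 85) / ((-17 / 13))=-26 / 289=-0.09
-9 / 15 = -3 / 5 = -0.60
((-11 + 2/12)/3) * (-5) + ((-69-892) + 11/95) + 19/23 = -942.00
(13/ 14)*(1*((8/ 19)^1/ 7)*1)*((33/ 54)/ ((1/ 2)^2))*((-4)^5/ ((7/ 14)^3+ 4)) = -851968/ 25137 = -33.89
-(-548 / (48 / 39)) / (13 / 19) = 2603 / 4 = 650.75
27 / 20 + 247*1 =4967 / 20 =248.35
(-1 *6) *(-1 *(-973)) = -5838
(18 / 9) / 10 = 1 / 5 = 0.20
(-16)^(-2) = 1 / 256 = 0.00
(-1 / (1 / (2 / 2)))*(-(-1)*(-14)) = 14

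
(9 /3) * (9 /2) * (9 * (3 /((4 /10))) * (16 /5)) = 2916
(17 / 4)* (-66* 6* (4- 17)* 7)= 153153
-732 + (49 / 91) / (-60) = -570967 / 780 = -732.01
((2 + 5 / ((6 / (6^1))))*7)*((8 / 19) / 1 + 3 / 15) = 2891 / 95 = 30.43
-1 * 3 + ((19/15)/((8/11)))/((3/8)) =74/45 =1.64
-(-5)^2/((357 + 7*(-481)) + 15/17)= 85/10231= 0.01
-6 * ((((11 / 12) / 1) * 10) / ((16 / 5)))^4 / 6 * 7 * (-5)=200169921875 / 84934656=2356.75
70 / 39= 1.79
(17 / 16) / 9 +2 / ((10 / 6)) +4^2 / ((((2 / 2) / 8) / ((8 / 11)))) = 747719 / 7920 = 94.41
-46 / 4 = -23 / 2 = -11.50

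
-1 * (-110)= 110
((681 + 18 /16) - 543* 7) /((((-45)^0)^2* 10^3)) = -24951 /8000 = -3.12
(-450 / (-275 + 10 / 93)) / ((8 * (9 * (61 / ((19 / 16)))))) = 8835 / 19961152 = 0.00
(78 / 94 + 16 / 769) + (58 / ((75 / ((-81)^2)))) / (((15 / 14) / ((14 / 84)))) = 3569638969 / 4517875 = 790.11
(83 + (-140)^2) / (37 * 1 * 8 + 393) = 19683 / 689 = 28.57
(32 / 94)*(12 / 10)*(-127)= -12192 / 235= -51.88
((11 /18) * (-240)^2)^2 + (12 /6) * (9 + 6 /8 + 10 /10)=2478080043 /2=1239040021.50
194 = 194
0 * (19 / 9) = 0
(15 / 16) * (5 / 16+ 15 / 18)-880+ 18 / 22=-2472751 / 2816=-878.11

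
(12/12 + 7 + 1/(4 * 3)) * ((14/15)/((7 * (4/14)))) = 679/180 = 3.77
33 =33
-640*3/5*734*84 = -23675904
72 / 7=10.29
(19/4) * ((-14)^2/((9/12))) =3724/3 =1241.33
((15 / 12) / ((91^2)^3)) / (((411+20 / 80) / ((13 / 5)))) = 1 / 71857301508265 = 0.00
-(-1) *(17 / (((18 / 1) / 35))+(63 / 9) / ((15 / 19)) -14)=2513 / 90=27.92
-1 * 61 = -61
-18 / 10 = -9 / 5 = -1.80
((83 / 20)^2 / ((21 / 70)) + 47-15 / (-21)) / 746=88303 / 626640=0.14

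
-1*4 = -4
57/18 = 19/6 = 3.17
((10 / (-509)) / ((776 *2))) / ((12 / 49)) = -245 / 4739808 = -0.00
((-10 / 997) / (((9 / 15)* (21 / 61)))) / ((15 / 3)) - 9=-9.01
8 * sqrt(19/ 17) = 8 * sqrt(323)/ 17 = 8.46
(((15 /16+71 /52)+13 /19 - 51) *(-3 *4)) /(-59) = -569241 /58292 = -9.77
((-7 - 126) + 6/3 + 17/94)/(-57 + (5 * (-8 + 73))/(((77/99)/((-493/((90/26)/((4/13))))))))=86079/12086426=0.01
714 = 714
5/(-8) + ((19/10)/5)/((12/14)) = -109/600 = -0.18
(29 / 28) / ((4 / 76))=551 / 28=19.68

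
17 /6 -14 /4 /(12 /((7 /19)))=1243 /456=2.73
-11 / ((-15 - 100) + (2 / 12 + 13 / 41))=246 / 2561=0.10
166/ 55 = 3.02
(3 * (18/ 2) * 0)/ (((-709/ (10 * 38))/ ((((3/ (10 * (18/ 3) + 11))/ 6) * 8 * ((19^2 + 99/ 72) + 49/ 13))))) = 0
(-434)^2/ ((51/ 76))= 14315056/ 51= 280687.37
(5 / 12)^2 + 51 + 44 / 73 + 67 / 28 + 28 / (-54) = 11843497 / 220752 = 53.65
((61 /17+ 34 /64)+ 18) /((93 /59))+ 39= 894345 /16864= 53.03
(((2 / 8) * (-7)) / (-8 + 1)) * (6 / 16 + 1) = 11 / 32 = 0.34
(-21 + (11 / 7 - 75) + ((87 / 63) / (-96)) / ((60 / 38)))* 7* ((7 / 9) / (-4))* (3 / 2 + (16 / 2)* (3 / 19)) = 279867959 / 787968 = 355.18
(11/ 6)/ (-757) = -11/ 4542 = -0.00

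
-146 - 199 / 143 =-21077 / 143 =-147.39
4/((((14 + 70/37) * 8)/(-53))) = -1961/1176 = -1.67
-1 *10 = -10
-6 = -6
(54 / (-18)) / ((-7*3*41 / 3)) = 3 / 287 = 0.01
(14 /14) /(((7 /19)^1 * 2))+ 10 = 159 /14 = 11.36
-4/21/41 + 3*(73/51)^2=6.14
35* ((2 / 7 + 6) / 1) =220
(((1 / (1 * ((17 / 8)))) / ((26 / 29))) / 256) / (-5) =-29 / 70720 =-0.00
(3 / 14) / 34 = 3 / 476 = 0.01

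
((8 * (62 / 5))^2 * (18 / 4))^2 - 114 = 1960973347.09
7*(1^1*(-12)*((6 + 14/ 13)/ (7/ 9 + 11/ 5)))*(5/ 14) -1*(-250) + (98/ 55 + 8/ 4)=8741918/ 47905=182.48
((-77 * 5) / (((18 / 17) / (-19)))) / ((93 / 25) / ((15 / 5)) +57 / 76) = 6217750 / 1791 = 3471.66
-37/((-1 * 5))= 37/5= 7.40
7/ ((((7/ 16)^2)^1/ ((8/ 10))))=29.26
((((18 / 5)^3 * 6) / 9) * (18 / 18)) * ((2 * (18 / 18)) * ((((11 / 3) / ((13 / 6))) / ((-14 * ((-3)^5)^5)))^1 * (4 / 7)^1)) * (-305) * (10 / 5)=-171776 / 55527041585925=-0.00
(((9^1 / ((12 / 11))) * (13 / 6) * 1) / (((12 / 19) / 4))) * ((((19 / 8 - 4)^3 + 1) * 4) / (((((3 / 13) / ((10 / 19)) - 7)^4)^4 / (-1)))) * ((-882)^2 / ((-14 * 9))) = -0.00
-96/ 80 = -6/ 5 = -1.20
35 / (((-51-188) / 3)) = -105 / 239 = -0.44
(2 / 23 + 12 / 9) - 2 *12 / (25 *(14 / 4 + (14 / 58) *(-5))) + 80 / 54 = 5127218 / 2064825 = 2.48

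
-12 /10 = -6 /5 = -1.20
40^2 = 1600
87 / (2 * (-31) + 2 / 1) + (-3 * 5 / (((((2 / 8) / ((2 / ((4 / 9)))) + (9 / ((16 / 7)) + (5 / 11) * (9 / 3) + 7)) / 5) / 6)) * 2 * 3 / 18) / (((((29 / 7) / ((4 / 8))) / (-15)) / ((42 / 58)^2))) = 96177068987 / 9547317940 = 10.07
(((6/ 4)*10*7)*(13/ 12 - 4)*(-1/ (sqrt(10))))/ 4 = 245*sqrt(10)/ 32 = 24.21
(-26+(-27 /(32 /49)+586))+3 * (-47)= 12085 /32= 377.66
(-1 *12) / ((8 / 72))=-108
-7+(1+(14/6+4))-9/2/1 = -25/6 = -4.17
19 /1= 19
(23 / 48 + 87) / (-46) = -1.90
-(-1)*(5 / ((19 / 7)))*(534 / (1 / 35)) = 654150 / 19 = 34428.95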